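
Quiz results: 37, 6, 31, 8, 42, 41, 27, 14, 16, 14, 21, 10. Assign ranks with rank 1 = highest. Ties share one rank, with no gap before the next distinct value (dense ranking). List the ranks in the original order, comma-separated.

3, 11, 4, 10, 1, 2, 5, 8, 7, 8, 6, 9

Sorted (descending): 42, 41, 37, 31, 27, 21, 16, 14, 14, 10, 8, 6
The 2 values of 14 share dense rank 8.
Remaining distinct values take the next consecutive integers.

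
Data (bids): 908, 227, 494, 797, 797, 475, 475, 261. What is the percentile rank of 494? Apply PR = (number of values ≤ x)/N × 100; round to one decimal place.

N = 8.
Strictly below 494: 4. Equal to 494: 1.
PR = 5/8 × 100 = 62.5

62.5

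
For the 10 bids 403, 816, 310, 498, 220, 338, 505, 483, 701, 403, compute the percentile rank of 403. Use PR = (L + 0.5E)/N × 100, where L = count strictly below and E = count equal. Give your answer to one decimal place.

40.0

N = 10.
Strictly below 403: 3. Equal to 403: 2.
PR = (3 + 0.5·2)/10 × 100 = 40.0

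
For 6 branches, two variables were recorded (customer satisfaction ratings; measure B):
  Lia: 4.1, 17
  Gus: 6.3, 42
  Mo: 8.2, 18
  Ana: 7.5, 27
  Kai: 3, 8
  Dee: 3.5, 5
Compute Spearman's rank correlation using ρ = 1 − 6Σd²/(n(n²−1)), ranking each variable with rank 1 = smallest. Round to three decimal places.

Ranks of variable 1: 3, 4, 6, 5, 1, 2
Ranks of variable 2: 3, 6, 4, 5, 2, 1
d = r₁ − r₂: 0, -2, 2, 0, -1, 1
d²: 0, 4, 4, 0, 1, 1; Σd² = 10
ρ = 1 − 6·10/(6·35) = 1 − 60/210 = 0.714

0.714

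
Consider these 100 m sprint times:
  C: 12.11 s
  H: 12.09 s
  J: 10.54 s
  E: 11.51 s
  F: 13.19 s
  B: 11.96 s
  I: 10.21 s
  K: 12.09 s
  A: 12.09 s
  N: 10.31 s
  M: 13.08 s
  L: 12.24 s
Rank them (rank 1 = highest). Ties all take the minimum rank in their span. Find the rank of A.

Sorted (descending): 13.19, 13.08, 12.24, 12.11, 12.09, 12.09, 12.09, 11.96, 11.51, 10.54, 10.31, 10.21
The 3 values of 12.09 occupy positions 5–7 → each gets rank 5.
A has value 12.09 s → rank 5.

5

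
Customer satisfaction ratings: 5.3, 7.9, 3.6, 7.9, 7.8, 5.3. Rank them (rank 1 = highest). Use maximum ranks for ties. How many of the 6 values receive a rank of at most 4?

Sorted (descending): 7.9, 7.9, 7.8, 5.3, 5.3, 3.6
The 2 values of 7.9 occupy positions 1–2 → each gets rank 2.
The 2 values of 5.3 occupy positions 4–5 → each gets rank 5.
Ranks ≤ 4: {2, 2, 3} → 3 values.

3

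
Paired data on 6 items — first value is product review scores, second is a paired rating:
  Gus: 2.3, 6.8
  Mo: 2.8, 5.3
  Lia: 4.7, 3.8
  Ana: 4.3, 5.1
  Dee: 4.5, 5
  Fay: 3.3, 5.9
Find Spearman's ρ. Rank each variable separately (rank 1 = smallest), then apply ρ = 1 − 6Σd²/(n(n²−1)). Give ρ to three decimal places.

-0.943

Ranks of variable 1: 1, 2, 6, 4, 5, 3
Ranks of variable 2: 6, 4, 1, 3, 2, 5
d = r₁ − r₂: -5, -2, 5, 1, 3, -2
d²: 25, 4, 25, 1, 9, 4; Σd² = 68
ρ = 1 − 6·68/(6·35) = 1 − 408/210 = -0.943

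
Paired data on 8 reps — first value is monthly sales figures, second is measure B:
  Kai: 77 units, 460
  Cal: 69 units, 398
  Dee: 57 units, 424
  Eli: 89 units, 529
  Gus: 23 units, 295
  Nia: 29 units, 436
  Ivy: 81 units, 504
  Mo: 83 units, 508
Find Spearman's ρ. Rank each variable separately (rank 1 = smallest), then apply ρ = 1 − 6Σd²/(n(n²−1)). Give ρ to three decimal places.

Ranks of variable 1: 5, 4, 3, 8, 1, 2, 6, 7
Ranks of variable 2: 5, 2, 3, 8, 1, 4, 6, 7
d = r₁ − r₂: 0, 2, 0, 0, 0, -2, 0, 0
d²: 0, 4, 0, 0, 0, 4, 0, 0; Σd² = 8
ρ = 1 − 6·8/(8·63) = 1 − 48/504 = 0.905

0.905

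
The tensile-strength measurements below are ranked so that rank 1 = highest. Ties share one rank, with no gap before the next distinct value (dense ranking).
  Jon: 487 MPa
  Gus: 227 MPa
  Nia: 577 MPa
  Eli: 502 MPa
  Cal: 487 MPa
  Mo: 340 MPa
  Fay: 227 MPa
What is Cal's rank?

Sorted (descending): 577, 502, 487, 487, 340, 227, 227
The 2 values of 487 share dense rank 3.
The 2 values of 227 share dense rank 5.
Remaining distinct values take the next consecutive integers.
Cal has value 487 MPa → rank 3.

3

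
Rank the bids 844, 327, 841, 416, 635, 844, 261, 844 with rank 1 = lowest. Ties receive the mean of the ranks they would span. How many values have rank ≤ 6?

Sorted (ascending): 261, 327, 416, 635, 841, 844, 844, 844
The 3 values of 844 occupy positions 6–8 → average rank 7.
Ranks ≤ 6: {1, 2, 3, 4, 5} → 5 values.

5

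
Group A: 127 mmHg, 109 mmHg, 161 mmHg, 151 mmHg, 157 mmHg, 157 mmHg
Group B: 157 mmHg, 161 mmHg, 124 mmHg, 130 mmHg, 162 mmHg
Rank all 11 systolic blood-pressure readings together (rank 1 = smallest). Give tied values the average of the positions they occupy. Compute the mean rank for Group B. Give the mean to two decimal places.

6.70

Sorted (ascending): 109, 124, 127, 130, 151, 157, 157, 157, 161, 161, 162
The 3 values of 157 occupy positions 6–8 → average rank 7.
The 2 values of 161 occupy positions 9–10 → average rank (9+10)/2 = 9.5.
Group B values → pooled ranks: 157→7, 161→9.5, 124→2, 130→4, 162→11
Mean rank = (7 + 9.5 + 2 + 4 + 11) / 5 = 6.70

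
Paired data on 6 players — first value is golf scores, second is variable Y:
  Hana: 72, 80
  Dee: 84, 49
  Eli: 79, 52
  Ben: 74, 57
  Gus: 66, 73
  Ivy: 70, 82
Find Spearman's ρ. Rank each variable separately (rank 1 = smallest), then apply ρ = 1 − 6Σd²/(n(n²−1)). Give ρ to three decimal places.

-0.829

Ranks of variable 1: 3, 6, 5, 4, 1, 2
Ranks of variable 2: 5, 1, 2, 3, 4, 6
d = r₁ − r₂: -2, 5, 3, 1, -3, -4
d²: 4, 25, 9, 1, 9, 16; Σd² = 64
ρ = 1 − 6·64/(6·35) = 1 − 384/210 = -0.829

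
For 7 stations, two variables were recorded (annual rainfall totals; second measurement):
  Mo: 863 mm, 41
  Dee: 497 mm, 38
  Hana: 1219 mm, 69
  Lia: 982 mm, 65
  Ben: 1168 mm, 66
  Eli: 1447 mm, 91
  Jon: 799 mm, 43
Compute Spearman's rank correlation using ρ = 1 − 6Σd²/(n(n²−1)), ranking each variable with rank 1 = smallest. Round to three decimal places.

0.964

Ranks of variable 1: 3, 1, 6, 4, 5, 7, 2
Ranks of variable 2: 2, 1, 6, 4, 5, 7, 3
d = r₁ − r₂: 1, 0, 0, 0, 0, 0, -1
d²: 1, 0, 0, 0, 0, 0, 1; Σd² = 2
ρ = 1 − 6·2/(7·48) = 1 − 12/336 = 0.964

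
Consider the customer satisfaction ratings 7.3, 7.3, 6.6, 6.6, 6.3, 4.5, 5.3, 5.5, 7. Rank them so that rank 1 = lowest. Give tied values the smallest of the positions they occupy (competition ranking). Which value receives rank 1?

4.5

Sorted (ascending): 4.5, 5.3, 5.5, 6.3, 6.6, 6.6, 7, 7.3, 7.3
The 2 values of 6.6 occupy positions 5–6 → each gets rank 5.
The 2 values of 7.3 occupy positions 8–9 → each gets rank 8.
Rank 1 → value 4.5.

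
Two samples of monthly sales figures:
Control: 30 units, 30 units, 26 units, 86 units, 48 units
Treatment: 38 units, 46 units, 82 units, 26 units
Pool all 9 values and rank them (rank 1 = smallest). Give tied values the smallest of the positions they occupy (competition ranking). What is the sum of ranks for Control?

23

Sorted (ascending): 26, 26, 30, 30, 38, 46, 48, 82, 86
The 2 values of 26 occupy positions 1–2 → each gets rank 1.
The 2 values of 30 occupy positions 3–4 → each gets rank 3.
Control values → pooled ranks: 30→3, 30→3, 26→1, 86→9, 48→7
Rank sum = 3 + 3 + 1 + 9 + 7 = 23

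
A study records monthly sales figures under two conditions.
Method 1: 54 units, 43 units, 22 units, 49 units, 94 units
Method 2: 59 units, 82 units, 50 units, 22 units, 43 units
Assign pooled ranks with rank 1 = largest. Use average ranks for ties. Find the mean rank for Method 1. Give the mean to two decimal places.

Sorted (descending): 94, 82, 59, 54, 50, 49, 43, 43, 22, 22
The 2 values of 43 occupy positions 7–8 → average rank (7+8)/2 = 7.5.
The 2 values of 22 occupy positions 9–10 → average rank (9+10)/2 = 9.5.
Method 1 values → pooled ranks: 54→4, 43→7.5, 22→9.5, 49→6, 94→1
Mean rank = (4 + 7.5 + 9.5 + 6 + 1) / 5 = 5.60

5.60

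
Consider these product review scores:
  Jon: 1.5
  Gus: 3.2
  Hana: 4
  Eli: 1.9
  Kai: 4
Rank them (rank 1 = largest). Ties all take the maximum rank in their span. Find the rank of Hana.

Sorted (descending): 4, 4, 3.2, 1.9, 1.5
The 2 values of 4 occupy positions 1–2 → each gets rank 2.
Hana has value 4 → rank 2.

2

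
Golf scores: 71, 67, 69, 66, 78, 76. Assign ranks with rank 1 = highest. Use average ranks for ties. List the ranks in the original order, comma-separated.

3, 5, 4, 6, 1, 2

Sorted (descending): 78, 76, 71, 69, 67, 66
No ties — each value takes its position as its rank.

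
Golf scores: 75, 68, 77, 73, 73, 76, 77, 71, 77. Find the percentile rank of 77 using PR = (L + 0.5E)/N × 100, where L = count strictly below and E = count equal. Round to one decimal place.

83.3

N = 9.
Strictly below 77: 6. Equal to 77: 3.
PR = (6 + 0.5·3)/9 × 100 = 83.3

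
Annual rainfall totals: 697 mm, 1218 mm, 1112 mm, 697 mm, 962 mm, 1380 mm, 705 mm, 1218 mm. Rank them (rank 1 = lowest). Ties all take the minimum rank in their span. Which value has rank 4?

962

Sorted (ascending): 697, 697, 705, 962, 1112, 1218, 1218, 1380
The 2 values of 697 occupy positions 1–2 → each gets rank 1.
The 2 values of 1218 occupy positions 6–7 → each gets rank 6.
Rank 4 → value 962.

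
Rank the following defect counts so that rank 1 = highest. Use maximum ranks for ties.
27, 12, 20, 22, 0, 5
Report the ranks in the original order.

1, 4, 3, 2, 6, 5

Sorted (descending): 27, 22, 20, 12, 5, 0
No ties — each value takes its position as its rank.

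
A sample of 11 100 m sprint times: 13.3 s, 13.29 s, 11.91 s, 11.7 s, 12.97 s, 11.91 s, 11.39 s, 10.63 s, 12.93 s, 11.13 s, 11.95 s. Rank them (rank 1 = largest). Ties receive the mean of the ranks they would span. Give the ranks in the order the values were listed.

1, 2, 6.5, 8, 3, 6.5, 9, 11, 4, 10, 5

Sorted (descending): 13.3, 13.29, 12.97, 12.93, 11.95, 11.91, 11.91, 11.7, 11.39, 11.13, 10.63
The 2 values of 11.91 occupy positions 6–7 → average rank (6+7)/2 = 6.5.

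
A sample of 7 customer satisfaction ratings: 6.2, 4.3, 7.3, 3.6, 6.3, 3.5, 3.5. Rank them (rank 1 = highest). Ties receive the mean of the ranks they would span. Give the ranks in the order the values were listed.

3, 4, 1, 5, 2, 6.5, 6.5

Sorted (descending): 7.3, 6.3, 6.2, 4.3, 3.6, 3.5, 3.5
The 2 values of 3.5 occupy positions 6–7 → average rank (6+7)/2 = 6.5.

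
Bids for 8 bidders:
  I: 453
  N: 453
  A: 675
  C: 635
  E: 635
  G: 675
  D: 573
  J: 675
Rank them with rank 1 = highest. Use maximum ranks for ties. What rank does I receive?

Sorted (descending): 675, 675, 675, 635, 635, 573, 453, 453
The 3 values of 675 occupy positions 1–3 → each gets rank 3.
The 2 values of 635 occupy positions 4–5 → each gets rank 5.
The 2 values of 453 occupy positions 7–8 → each gets rank 8.
I has value 453 → rank 8.

8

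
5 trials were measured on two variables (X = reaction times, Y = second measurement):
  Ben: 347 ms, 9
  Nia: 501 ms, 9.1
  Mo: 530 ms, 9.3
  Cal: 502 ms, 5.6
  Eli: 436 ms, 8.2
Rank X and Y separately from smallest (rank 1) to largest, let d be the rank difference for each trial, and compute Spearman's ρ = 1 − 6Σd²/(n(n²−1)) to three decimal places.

0.300

Ranks of variable 1: 1, 3, 5, 4, 2
Ranks of variable 2: 3, 4, 5, 1, 2
d = r₁ − r₂: -2, -1, 0, 3, 0
d²: 4, 1, 0, 9, 0; Σd² = 14
ρ = 1 − 6·14/(5·24) = 1 − 84/120 = 0.300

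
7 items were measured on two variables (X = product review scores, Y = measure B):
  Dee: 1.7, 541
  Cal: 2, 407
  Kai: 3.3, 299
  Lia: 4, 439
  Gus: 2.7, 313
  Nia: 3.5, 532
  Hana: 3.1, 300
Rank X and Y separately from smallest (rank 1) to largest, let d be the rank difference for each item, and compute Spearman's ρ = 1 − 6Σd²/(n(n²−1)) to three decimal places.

-0.143

Ranks of variable 1: 1, 2, 5, 7, 3, 6, 4
Ranks of variable 2: 7, 4, 1, 5, 3, 6, 2
d = r₁ − r₂: -6, -2, 4, 2, 0, 0, 2
d²: 36, 4, 16, 4, 0, 0, 4; Σd² = 64
ρ = 1 − 6·64/(7·48) = 1 − 384/336 = -0.143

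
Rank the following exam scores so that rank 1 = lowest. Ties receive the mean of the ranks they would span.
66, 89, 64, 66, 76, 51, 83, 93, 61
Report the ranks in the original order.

Sorted (ascending): 51, 61, 64, 66, 66, 76, 83, 89, 93
The 2 values of 66 occupy positions 4–5 → average rank (4+5)/2 = 4.5.

4.5, 8, 3, 4.5, 6, 1, 7, 9, 2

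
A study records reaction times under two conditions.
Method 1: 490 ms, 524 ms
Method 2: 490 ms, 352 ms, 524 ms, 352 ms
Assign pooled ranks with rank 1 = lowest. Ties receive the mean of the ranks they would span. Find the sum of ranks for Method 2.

12

Sorted (ascending): 352, 352, 490, 490, 524, 524
The 2 values of 352 occupy positions 1–2 → average rank (1+2)/2 = 1.5.
The 2 values of 490 occupy positions 3–4 → average rank (3+4)/2 = 3.5.
The 2 values of 524 occupy positions 5–6 → average rank (5+6)/2 = 5.5.
Method 2 values → pooled ranks: 490→3.5, 352→1.5, 524→5.5, 352→1.5
Rank sum = 3.5 + 1.5 + 5.5 + 1.5 = 12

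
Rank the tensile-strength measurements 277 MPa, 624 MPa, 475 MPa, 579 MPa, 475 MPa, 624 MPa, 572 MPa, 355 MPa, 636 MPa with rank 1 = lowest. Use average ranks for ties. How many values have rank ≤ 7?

6

Sorted (ascending): 277, 355, 475, 475, 572, 579, 624, 624, 636
The 2 values of 475 occupy positions 3–4 → average rank (3+4)/2 = 3.5.
The 2 values of 624 occupy positions 7–8 → average rank (7+8)/2 = 7.5.
Ranks ≤ 7: {1, 2, 3.5, 3.5, 5, 6} → 6 values.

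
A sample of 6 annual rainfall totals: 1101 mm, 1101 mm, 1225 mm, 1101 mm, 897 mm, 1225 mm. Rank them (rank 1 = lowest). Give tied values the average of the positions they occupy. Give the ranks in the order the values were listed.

3, 3, 5.5, 3, 1, 5.5

Sorted (ascending): 897, 1101, 1101, 1101, 1225, 1225
The 3 values of 1101 occupy positions 2–4 → average rank 3.
The 2 values of 1225 occupy positions 5–6 → average rank (5+6)/2 = 5.5.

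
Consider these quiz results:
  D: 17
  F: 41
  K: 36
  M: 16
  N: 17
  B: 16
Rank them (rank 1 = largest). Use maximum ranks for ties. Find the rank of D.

4

Sorted (descending): 41, 36, 17, 17, 16, 16
The 2 values of 17 occupy positions 3–4 → each gets rank 4.
The 2 values of 16 occupy positions 5–6 → each gets rank 6.
D has value 17 → rank 4.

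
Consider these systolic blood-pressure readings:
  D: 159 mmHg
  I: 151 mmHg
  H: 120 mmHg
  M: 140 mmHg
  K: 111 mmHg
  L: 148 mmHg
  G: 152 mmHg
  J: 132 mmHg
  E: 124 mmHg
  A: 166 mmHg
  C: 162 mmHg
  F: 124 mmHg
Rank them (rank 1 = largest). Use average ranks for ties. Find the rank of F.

Sorted (descending): 166, 162, 159, 152, 151, 148, 140, 132, 124, 124, 120, 111
The 2 values of 124 occupy positions 9–10 → average rank (9+10)/2 = 9.5.
F has value 124 mmHg → rank 9.5.

9.5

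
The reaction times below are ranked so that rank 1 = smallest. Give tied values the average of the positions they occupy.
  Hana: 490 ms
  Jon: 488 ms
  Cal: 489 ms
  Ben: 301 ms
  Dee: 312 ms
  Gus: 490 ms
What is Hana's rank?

5.5

Sorted (ascending): 301, 312, 488, 489, 490, 490
The 2 values of 490 occupy positions 5–6 → average rank (5+6)/2 = 5.5.
Hana has value 490 ms → rank 5.5.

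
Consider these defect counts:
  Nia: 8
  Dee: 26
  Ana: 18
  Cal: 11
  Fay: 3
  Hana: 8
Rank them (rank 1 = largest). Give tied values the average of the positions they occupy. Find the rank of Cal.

Sorted (descending): 26, 18, 11, 8, 8, 3
The 2 values of 8 occupy positions 4–5 → average rank (4+5)/2 = 4.5.
Cal has value 11 → rank 3.

3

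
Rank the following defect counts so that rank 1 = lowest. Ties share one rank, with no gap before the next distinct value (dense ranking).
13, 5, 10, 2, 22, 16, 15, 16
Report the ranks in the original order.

Sorted (ascending): 2, 5, 10, 13, 15, 16, 16, 22
The 2 values of 16 share dense rank 6.
Remaining distinct values take the next consecutive integers.

4, 2, 3, 1, 7, 6, 5, 6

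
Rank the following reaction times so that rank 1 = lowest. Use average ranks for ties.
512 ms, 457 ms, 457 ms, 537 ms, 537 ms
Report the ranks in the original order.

3, 1.5, 1.5, 4.5, 4.5

Sorted (ascending): 457, 457, 512, 537, 537
The 2 values of 457 occupy positions 1–2 → average rank (1+2)/2 = 1.5.
The 2 values of 537 occupy positions 4–5 → average rank (4+5)/2 = 4.5.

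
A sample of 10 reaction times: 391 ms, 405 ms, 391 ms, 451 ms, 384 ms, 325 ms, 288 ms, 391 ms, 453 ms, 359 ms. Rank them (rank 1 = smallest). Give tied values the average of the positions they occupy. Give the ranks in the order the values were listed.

6, 8, 6, 9, 4, 2, 1, 6, 10, 3

Sorted (ascending): 288, 325, 359, 384, 391, 391, 391, 405, 451, 453
The 3 values of 391 occupy positions 5–7 → average rank 6.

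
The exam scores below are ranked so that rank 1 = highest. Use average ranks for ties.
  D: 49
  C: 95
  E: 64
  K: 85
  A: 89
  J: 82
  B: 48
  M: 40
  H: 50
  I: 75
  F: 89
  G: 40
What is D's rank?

9

Sorted (descending): 95, 89, 89, 85, 82, 75, 64, 50, 49, 48, 40, 40
The 2 values of 89 occupy positions 2–3 → average rank (2+3)/2 = 2.5.
The 2 values of 40 occupy positions 11–12 → average rank (11+12)/2 = 11.5.
D has value 49 → rank 9.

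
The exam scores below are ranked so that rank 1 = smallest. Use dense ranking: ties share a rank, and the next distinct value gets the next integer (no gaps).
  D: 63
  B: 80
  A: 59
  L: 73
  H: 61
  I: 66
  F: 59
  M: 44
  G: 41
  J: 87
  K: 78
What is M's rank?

2

Sorted (ascending): 41, 44, 59, 59, 61, 63, 66, 73, 78, 80, 87
The 2 values of 59 share dense rank 3.
Remaining distinct values take the next consecutive integers.
M has value 44 → rank 2.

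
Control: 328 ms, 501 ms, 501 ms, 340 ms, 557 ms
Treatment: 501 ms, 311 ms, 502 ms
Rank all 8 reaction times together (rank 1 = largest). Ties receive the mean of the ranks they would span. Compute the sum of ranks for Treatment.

Sorted (descending): 557, 502, 501, 501, 501, 340, 328, 311
The 3 values of 501 occupy positions 3–5 → average rank 4.
Treatment values → pooled ranks: 501→4, 311→8, 502→2
Rank sum = 4 + 8 + 2 = 14

14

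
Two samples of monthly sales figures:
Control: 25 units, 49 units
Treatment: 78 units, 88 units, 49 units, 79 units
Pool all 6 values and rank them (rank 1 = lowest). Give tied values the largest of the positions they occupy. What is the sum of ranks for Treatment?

18

Sorted (ascending): 25, 49, 49, 78, 79, 88
The 2 values of 49 occupy positions 2–3 → each gets rank 3.
Treatment values → pooled ranks: 78→4, 88→6, 49→3, 79→5
Rank sum = 4 + 6 + 3 + 5 = 18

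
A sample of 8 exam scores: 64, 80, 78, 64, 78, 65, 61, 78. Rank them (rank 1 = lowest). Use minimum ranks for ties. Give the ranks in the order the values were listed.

Sorted (ascending): 61, 64, 64, 65, 78, 78, 78, 80
The 2 values of 64 occupy positions 2–3 → each gets rank 2.
The 3 values of 78 occupy positions 5–7 → each gets rank 5.

2, 8, 5, 2, 5, 4, 1, 5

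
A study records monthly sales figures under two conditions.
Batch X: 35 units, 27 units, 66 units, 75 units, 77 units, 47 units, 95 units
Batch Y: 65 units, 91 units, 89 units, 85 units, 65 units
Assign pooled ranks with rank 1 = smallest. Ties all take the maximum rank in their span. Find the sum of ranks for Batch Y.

Sorted (ascending): 27, 35, 47, 65, 65, 66, 75, 77, 85, 89, 91, 95
The 2 values of 65 occupy positions 4–5 → each gets rank 5.
Batch Y values → pooled ranks: 65→5, 91→11, 89→10, 85→9, 65→5
Rank sum = 5 + 11 + 10 + 9 + 5 = 40

40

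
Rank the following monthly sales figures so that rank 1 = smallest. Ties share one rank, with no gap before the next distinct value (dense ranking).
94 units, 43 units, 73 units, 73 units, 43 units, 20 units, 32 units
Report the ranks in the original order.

5, 3, 4, 4, 3, 1, 2

Sorted (ascending): 20, 32, 43, 43, 73, 73, 94
The 2 values of 43 share dense rank 3.
The 2 values of 73 share dense rank 4.
Remaining distinct values take the next consecutive integers.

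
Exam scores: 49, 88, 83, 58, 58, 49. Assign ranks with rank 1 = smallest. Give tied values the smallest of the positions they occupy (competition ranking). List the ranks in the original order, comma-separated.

1, 6, 5, 3, 3, 1

Sorted (ascending): 49, 49, 58, 58, 83, 88
The 2 values of 49 occupy positions 1–2 → each gets rank 1.
The 2 values of 58 occupy positions 3–4 → each gets rank 3.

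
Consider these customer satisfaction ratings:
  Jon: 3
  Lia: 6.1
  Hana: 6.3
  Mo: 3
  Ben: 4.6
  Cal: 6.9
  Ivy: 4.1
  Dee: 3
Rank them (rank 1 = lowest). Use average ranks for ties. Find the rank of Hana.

7

Sorted (ascending): 3, 3, 3, 4.1, 4.6, 6.1, 6.3, 6.9
The 3 values of 3 occupy positions 1–3 → average rank 2.
Hana has value 6.3 → rank 7.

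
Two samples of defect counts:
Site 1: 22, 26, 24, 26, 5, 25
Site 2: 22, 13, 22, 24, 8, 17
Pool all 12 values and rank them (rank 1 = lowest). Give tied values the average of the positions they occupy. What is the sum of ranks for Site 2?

Sorted (ascending): 5, 8, 13, 17, 22, 22, 22, 24, 24, 25, 26, 26
The 3 values of 22 occupy positions 5–7 → average rank 6.
The 2 values of 24 occupy positions 8–9 → average rank (8+9)/2 = 8.5.
The 2 values of 26 occupy positions 11–12 → average rank (11+12)/2 = 11.5.
Site 2 values → pooled ranks: 22→6, 13→3, 22→6, 24→8.5, 8→2, 17→4
Rank sum = 6 + 3 + 6 + 8.5 + 2 + 4 = 29.5

29.5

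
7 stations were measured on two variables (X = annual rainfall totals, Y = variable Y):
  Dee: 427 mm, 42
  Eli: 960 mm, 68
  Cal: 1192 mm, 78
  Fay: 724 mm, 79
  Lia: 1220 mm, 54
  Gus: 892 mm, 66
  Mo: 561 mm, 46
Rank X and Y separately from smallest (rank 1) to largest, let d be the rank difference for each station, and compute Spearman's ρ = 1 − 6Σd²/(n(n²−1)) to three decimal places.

0.429

Ranks of variable 1: 1, 5, 6, 3, 7, 4, 2
Ranks of variable 2: 1, 5, 6, 7, 3, 4, 2
d = r₁ − r₂: 0, 0, 0, -4, 4, 0, 0
d²: 0, 0, 0, 16, 16, 0, 0; Σd² = 32
ρ = 1 − 6·32/(7·48) = 1 − 192/336 = 0.429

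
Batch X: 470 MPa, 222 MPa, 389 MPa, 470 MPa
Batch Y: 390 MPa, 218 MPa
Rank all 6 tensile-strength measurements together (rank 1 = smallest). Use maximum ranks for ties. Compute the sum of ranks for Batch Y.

5

Sorted (ascending): 218, 222, 389, 390, 470, 470
The 2 values of 470 occupy positions 5–6 → each gets rank 6.
Batch Y values → pooled ranks: 390→4, 218→1
Rank sum = 4 + 1 = 5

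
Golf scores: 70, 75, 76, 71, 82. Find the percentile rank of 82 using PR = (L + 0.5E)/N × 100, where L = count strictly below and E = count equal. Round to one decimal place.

90.0

N = 5.
Strictly below 82: 4. Equal to 82: 1.
PR = (4 + 0.5·1)/5 × 100 = 90.0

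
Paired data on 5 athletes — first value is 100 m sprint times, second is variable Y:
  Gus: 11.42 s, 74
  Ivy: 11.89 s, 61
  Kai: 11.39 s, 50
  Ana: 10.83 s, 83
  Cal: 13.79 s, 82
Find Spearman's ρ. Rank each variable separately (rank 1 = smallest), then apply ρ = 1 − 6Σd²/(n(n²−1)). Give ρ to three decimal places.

-0.100

Ranks of variable 1: 3, 4, 2, 1, 5
Ranks of variable 2: 3, 2, 1, 5, 4
d = r₁ − r₂: 0, 2, 1, -4, 1
d²: 0, 4, 1, 16, 1; Σd² = 22
ρ = 1 − 6·22/(5·24) = 1 − 132/120 = -0.100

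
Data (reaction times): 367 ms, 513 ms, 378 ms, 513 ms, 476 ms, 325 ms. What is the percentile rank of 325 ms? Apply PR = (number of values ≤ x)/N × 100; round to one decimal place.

16.7

N = 6.
Strictly below 325: 0. Equal to 325: 1.
PR = 1/6 × 100 = 16.7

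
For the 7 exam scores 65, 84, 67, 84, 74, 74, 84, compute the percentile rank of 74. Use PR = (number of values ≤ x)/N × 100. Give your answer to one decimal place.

N = 7.
Strictly below 74: 2. Equal to 74: 2.
PR = 4/7 × 100 = 57.1

57.1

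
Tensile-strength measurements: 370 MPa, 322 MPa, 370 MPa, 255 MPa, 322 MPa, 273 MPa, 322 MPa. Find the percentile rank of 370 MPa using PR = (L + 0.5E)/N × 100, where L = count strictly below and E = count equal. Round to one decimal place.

85.7

N = 7.
Strictly below 370: 5. Equal to 370: 2.
PR = (5 + 0.5·2)/7 × 100 = 85.7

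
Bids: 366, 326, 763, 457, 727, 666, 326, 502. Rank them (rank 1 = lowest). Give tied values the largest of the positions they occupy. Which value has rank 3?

Sorted (ascending): 326, 326, 366, 457, 502, 666, 727, 763
The 2 values of 326 occupy positions 1–2 → each gets rank 2.
Rank 3 → value 366.

366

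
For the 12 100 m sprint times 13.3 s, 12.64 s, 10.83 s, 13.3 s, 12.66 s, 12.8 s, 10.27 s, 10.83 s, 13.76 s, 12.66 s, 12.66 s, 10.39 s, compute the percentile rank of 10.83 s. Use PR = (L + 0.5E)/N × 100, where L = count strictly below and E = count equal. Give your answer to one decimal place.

N = 12.
Strictly below 10.83: 2. Equal to 10.83: 2.
PR = (2 + 0.5·2)/12 × 100 = 25.0

25.0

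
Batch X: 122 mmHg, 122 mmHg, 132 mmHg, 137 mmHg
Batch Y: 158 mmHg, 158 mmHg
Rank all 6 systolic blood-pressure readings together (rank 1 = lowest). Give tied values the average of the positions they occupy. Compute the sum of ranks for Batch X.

10

Sorted (ascending): 122, 122, 132, 137, 158, 158
The 2 values of 122 occupy positions 1–2 → average rank (1+2)/2 = 1.5.
The 2 values of 158 occupy positions 5–6 → average rank (5+6)/2 = 5.5.
Batch X values → pooled ranks: 122→1.5, 122→1.5, 132→3, 137→4
Rank sum = 1.5 + 1.5 + 3 + 4 = 10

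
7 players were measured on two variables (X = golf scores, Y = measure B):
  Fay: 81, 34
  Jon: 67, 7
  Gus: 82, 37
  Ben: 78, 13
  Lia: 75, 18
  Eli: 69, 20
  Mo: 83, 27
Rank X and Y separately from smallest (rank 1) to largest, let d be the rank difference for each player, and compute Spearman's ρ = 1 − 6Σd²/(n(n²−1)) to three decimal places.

0.750

Ranks of variable 1: 5, 1, 6, 4, 3, 2, 7
Ranks of variable 2: 6, 1, 7, 2, 3, 4, 5
d = r₁ − r₂: -1, 0, -1, 2, 0, -2, 2
d²: 1, 0, 1, 4, 0, 4, 4; Σd² = 14
ρ = 1 − 6·14/(7·48) = 1 − 84/336 = 0.750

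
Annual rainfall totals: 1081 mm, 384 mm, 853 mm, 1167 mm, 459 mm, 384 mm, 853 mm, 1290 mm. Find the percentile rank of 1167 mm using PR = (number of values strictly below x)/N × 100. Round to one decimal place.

75.0

N = 8.
Strictly below 1167: 6. Equal to 1167: 1.
PR = 6/8 × 100 = 75.0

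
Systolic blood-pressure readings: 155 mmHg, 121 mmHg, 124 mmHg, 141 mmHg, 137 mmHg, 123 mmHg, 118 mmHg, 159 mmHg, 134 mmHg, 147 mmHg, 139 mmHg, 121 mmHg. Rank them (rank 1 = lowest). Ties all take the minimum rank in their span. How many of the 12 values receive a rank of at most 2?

Sorted (ascending): 118, 121, 121, 123, 124, 134, 137, 139, 141, 147, 155, 159
The 2 values of 121 occupy positions 2–3 → each gets rank 2.
Ranks ≤ 2: {1, 2, 2} → 3 values.

3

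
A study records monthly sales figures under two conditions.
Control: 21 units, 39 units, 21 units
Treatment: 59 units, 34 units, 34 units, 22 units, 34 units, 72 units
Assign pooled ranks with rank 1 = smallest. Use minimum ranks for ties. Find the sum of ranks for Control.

9

Sorted (ascending): 21, 21, 22, 34, 34, 34, 39, 59, 72
The 2 values of 21 occupy positions 1–2 → each gets rank 1.
The 3 values of 34 occupy positions 4–6 → each gets rank 4.
Control values → pooled ranks: 21→1, 39→7, 21→1
Rank sum = 1 + 7 + 1 = 9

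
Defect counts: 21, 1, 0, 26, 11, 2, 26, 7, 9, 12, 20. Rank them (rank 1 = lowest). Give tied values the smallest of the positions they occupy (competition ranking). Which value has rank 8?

Sorted (ascending): 0, 1, 2, 7, 9, 11, 12, 20, 21, 26, 26
The 2 values of 26 occupy positions 10–11 → each gets rank 10.
Rank 8 → value 20.

20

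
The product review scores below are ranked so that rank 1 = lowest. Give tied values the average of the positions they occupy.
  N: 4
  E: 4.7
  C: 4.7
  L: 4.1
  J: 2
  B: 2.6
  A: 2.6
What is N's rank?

4

Sorted (ascending): 2, 2.6, 2.6, 4, 4.1, 4.7, 4.7
The 2 values of 2.6 occupy positions 2–3 → average rank (2+3)/2 = 2.5.
The 2 values of 4.7 occupy positions 6–7 → average rank (6+7)/2 = 6.5.
N has value 4 → rank 4.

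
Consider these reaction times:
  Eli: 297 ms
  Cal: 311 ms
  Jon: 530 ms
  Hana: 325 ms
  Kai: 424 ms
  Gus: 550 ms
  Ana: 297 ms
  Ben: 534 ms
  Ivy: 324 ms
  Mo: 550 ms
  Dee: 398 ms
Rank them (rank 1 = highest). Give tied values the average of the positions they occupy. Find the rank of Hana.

7

Sorted (descending): 550, 550, 534, 530, 424, 398, 325, 324, 311, 297, 297
The 2 values of 550 occupy positions 1–2 → average rank (1+2)/2 = 1.5.
The 2 values of 297 occupy positions 10–11 → average rank (10+11)/2 = 10.5.
Hana has value 325 ms → rank 7.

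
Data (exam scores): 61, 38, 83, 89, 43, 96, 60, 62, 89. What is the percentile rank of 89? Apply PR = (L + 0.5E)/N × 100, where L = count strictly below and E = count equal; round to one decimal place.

N = 9.
Strictly below 89: 6. Equal to 89: 2.
PR = (6 + 0.5·2)/9 × 100 = 77.8

77.8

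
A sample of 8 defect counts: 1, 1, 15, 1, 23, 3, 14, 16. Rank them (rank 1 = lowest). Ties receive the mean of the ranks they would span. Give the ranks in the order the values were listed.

Sorted (ascending): 1, 1, 1, 3, 14, 15, 16, 23
The 3 values of 1 occupy positions 1–3 → average rank 2.

2, 2, 6, 2, 8, 4, 5, 7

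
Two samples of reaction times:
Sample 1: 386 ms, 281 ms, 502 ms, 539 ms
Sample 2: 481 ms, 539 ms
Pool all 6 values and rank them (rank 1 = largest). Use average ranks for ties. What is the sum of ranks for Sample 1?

15.5

Sorted (descending): 539, 539, 502, 481, 386, 281
The 2 values of 539 occupy positions 1–2 → average rank (1+2)/2 = 1.5.
Sample 1 values → pooled ranks: 386→5, 281→6, 502→3, 539→1.5
Rank sum = 5 + 6 + 3 + 1.5 = 15.5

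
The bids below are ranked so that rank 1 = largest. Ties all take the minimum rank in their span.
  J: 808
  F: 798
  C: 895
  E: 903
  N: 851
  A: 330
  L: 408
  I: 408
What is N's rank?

Sorted (descending): 903, 895, 851, 808, 798, 408, 408, 330
The 2 values of 408 occupy positions 6–7 → each gets rank 6.
N has value 851 → rank 3.

3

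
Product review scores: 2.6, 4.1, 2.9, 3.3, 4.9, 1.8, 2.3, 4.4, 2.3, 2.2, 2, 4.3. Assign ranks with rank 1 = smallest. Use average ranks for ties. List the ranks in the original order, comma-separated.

6, 9, 7, 8, 12, 1, 4.5, 11, 4.5, 3, 2, 10

Sorted (ascending): 1.8, 2, 2.2, 2.3, 2.3, 2.6, 2.9, 3.3, 4.1, 4.3, 4.4, 4.9
The 2 values of 2.3 occupy positions 4–5 → average rank (4+5)/2 = 4.5.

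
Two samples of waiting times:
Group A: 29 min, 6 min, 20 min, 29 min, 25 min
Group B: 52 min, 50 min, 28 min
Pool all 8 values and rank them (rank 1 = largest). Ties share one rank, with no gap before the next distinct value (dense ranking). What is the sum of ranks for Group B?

7

Sorted (descending): 52, 50, 29, 29, 28, 25, 20, 6
The 2 values of 29 share dense rank 3.
Remaining distinct values take the next consecutive integers.
Group B values → pooled ranks: 52→1, 50→2, 28→4
Rank sum = 1 + 2 + 4 = 7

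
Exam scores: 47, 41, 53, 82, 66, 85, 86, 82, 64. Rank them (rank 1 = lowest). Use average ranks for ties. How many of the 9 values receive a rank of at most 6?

Sorted (ascending): 41, 47, 53, 64, 66, 82, 82, 85, 86
The 2 values of 82 occupy positions 6–7 → average rank (6+7)/2 = 6.5.
Ranks ≤ 6: {1, 2, 3, 4, 5} → 5 values.

5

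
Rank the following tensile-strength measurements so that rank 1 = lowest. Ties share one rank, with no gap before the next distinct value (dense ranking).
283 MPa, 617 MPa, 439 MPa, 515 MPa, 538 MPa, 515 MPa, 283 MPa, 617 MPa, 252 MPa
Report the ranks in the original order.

Sorted (ascending): 252, 283, 283, 439, 515, 515, 538, 617, 617
The 2 values of 283 share dense rank 2.
The 2 values of 515 share dense rank 4.
The 2 values of 617 share dense rank 6.
Remaining distinct values take the next consecutive integers.

2, 6, 3, 4, 5, 4, 2, 6, 1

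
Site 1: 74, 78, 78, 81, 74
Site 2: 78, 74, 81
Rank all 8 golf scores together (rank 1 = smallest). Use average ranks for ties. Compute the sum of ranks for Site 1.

Sorted (ascending): 74, 74, 74, 78, 78, 78, 81, 81
The 3 values of 74 occupy positions 1–3 → average rank 2.
The 3 values of 78 occupy positions 4–6 → average rank 5.
The 2 values of 81 occupy positions 7–8 → average rank (7+8)/2 = 7.5.
Site 1 values → pooled ranks: 74→2, 78→5, 78→5, 81→7.5, 74→2
Rank sum = 2 + 5 + 5 + 7.5 + 2 = 21.5

21.5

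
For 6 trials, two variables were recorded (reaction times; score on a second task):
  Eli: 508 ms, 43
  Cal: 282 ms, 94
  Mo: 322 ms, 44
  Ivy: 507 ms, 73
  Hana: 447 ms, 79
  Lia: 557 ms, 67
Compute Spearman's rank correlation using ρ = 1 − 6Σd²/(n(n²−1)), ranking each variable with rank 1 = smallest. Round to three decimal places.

-0.543

Ranks of variable 1: 5, 1, 2, 4, 3, 6
Ranks of variable 2: 1, 6, 2, 4, 5, 3
d = r₁ − r₂: 4, -5, 0, 0, -2, 3
d²: 16, 25, 0, 0, 4, 9; Σd² = 54
ρ = 1 − 6·54/(6·35) = 1 − 324/210 = -0.543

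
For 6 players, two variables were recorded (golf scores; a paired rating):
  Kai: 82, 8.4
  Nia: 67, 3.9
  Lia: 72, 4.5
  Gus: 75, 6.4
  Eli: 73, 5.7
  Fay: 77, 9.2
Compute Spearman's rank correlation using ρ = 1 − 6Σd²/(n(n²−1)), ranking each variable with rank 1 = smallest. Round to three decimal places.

0.943

Ranks of variable 1: 6, 1, 2, 4, 3, 5
Ranks of variable 2: 5, 1, 2, 4, 3, 6
d = r₁ − r₂: 1, 0, 0, 0, 0, -1
d²: 1, 0, 0, 0, 0, 1; Σd² = 2
ρ = 1 − 6·2/(6·35) = 1 − 12/210 = 0.943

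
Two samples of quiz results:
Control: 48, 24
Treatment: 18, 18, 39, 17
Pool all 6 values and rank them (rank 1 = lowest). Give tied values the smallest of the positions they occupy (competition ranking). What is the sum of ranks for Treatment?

10

Sorted (ascending): 17, 18, 18, 24, 39, 48
The 2 values of 18 occupy positions 2–3 → each gets rank 2.
Treatment values → pooled ranks: 18→2, 18→2, 39→5, 17→1
Rank sum = 2 + 2 + 5 + 1 = 10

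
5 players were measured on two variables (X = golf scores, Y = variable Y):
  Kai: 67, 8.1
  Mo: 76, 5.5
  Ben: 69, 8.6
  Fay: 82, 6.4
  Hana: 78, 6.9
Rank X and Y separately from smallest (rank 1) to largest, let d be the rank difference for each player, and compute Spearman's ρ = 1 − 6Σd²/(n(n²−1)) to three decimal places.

-0.600

Ranks of variable 1: 1, 3, 2, 5, 4
Ranks of variable 2: 4, 1, 5, 2, 3
d = r₁ − r₂: -3, 2, -3, 3, 1
d²: 9, 4, 9, 9, 1; Σd² = 32
ρ = 1 − 6·32/(5·24) = 1 − 192/120 = -0.600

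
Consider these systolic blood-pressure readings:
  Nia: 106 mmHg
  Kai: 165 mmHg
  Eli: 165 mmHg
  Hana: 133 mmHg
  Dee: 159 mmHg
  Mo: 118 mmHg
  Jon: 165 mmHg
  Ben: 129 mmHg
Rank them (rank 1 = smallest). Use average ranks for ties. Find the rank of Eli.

Sorted (ascending): 106, 118, 129, 133, 159, 165, 165, 165
The 3 values of 165 occupy positions 6–8 → average rank 7.
Eli has value 165 mmHg → rank 7.

7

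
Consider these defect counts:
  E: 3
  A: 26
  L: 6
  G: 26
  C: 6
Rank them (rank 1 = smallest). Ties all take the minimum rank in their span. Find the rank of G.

Sorted (ascending): 3, 6, 6, 26, 26
The 2 values of 6 occupy positions 2–3 → each gets rank 2.
The 2 values of 26 occupy positions 4–5 → each gets rank 4.
G has value 26 → rank 4.

4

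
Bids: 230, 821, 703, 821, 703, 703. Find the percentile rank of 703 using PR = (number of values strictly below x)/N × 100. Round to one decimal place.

N = 6.
Strictly below 703: 1. Equal to 703: 3.
PR = 1/6 × 100 = 16.7

16.7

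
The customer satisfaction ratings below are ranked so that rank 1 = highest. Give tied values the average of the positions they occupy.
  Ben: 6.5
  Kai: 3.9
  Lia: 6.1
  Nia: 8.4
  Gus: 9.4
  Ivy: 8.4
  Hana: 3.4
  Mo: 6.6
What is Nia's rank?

2.5

Sorted (descending): 9.4, 8.4, 8.4, 6.6, 6.5, 6.1, 3.9, 3.4
The 2 values of 8.4 occupy positions 2–3 → average rank (2+3)/2 = 2.5.
Nia has value 8.4 → rank 2.5.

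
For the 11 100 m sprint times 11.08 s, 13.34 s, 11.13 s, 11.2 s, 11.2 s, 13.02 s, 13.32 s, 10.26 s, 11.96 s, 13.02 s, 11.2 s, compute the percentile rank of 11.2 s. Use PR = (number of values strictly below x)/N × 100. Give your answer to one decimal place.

N = 11.
Strictly below 11.2: 3. Equal to 11.2: 3.
PR = 3/11 × 100 = 27.3

27.3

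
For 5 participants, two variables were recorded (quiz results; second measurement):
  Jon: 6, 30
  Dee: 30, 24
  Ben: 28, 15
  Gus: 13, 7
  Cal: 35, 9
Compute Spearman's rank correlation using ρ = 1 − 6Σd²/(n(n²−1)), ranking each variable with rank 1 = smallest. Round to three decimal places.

Ranks of variable 1: 1, 4, 3, 2, 5
Ranks of variable 2: 5, 4, 3, 1, 2
d = r₁ − r₂: -4, 0, 0, 1, 3
d²: 16, 0, 0, 1, 9; Σd² = 26
ρ = 1 − 6·26/(5·24) = 1 − 156/120 = -0.300

-0.300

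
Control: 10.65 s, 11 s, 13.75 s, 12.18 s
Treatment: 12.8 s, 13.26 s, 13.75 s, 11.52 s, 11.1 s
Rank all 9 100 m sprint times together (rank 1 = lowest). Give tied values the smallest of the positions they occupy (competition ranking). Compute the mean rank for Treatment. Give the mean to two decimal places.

5.60

Sorted (ascending): 10.65, 11, 11.1, 11.52, 12.18, 12.8, 13.26, 13.75, 13.75
The 2 values of 13.75 occupy positions 8–9 → each gets rank 8.
Treatment values → pooled ranks: 12.8→6, 13.26→7, 13.75→8, 11.52→4, 11.1→3
Mean rank = (6 + 7 + 8 + 4 + 3) / 5 = 5.60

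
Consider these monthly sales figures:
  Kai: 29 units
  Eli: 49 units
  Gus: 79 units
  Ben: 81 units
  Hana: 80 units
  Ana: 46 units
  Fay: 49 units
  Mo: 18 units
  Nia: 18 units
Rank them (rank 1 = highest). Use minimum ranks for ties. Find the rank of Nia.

Sorted (descending): 81, 80, 79, 49, 49, 46, 29, 18, 18
The 2 values of 49 occupy positions 4–5 → each gets rank 4.
The 2 values of 18 occupy positions 8–9 → each gets rank 8.
Nia has value 18 units → rank 8.

8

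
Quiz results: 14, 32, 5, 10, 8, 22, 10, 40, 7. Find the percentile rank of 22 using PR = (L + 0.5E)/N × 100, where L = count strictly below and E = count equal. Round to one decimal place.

N = 9.
Strictly below 22: 6. Equal to 22: 1.
PR = (6 + 0.5·1)/9 × 100 = 72.2

72.2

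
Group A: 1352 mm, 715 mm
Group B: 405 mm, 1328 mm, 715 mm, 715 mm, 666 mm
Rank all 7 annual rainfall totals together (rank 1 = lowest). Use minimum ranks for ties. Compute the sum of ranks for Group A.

10

Sorted (ascending): 405, 666, 715, 715, 715, 1328, 1352
The 3 values of 715 occupy positions 3–5 → each gets rank 3.
Group A values → pooled ranks: 1352→7, 715→3
Rank sum = 7 + 3 = 10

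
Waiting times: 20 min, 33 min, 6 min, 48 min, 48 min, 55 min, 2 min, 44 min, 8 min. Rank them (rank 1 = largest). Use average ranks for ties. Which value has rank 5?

33

Sorted (descending): 55, 48, 48, 44, 33, 20, 8, 6, 2
The 2 values of 48 occupy positions 2–3 → average rank (2+3)/2 = 2.5.
Rank 5 → value 33.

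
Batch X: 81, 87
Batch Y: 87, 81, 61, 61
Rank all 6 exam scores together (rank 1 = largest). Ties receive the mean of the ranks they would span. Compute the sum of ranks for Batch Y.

16

Sorted (descending): 87, 87, 81, 81, 61, 61
The 2 values of 87 occupy positions 1–2 → average rank (1+2)/2 = 1.5.
The 2 values of 81 occupy positions 3–4 → average rank (3+4)/2 = 3.5.
The 2 values of 61 occupy positions 5–6 → average rank (5+6)/2 = 5.5.
Batch Y values → pooled ranks: 87→1.5, 81→3.5, 61→5.5, 61→5.5
Rank sum = 1.5 + 3.5 + 5.5 + 5.5 = 16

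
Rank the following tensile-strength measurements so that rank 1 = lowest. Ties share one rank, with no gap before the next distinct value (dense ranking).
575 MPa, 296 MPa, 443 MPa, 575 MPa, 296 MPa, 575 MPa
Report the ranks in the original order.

Sorted (ascending): 296, 296, 443, 575, 575, 575
The 2 values of 296 share dense rank 1.
The 3 values of 575 share dense rank 3.
Remaining distinct values take the next consecutive integers.

3, 1, 2, 3, 1, 3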